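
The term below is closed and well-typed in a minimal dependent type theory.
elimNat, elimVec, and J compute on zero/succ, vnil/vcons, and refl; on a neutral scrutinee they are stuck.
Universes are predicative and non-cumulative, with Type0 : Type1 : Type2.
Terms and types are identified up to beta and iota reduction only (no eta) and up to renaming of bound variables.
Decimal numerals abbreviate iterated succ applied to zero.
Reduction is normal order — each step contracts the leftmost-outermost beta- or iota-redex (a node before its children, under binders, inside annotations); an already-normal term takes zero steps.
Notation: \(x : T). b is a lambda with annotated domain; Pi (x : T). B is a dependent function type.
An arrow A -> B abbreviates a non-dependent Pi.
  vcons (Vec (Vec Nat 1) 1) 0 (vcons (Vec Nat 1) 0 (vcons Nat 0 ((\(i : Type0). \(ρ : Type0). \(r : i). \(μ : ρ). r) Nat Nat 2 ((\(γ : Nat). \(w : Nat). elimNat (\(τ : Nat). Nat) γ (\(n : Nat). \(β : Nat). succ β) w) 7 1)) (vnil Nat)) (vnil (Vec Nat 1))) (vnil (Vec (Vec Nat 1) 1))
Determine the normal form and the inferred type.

normal form:
  vcons (Vec (Vec Nat 1) 1) 0 (vcons (Vec Nat 1) 0 (vcons Nat 0 2 (vnil Nat)) (vnil (Vec Nat 1))) (vnil (Vec (Vec Nat 1) 1))
the term's type:
  Vec (Vec (Vec Nat 1) 1) 1


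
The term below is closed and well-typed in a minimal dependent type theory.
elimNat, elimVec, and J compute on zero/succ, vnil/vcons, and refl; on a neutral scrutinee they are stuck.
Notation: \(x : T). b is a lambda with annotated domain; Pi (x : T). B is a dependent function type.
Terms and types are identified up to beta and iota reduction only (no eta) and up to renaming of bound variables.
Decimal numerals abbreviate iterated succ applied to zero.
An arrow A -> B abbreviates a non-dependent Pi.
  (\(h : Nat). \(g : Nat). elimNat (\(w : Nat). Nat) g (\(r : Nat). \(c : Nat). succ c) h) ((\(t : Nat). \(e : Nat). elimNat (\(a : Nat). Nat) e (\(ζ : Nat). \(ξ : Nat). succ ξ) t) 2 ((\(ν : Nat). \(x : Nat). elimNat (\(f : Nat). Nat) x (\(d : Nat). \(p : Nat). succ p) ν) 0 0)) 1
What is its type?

the term's type:
  Nat


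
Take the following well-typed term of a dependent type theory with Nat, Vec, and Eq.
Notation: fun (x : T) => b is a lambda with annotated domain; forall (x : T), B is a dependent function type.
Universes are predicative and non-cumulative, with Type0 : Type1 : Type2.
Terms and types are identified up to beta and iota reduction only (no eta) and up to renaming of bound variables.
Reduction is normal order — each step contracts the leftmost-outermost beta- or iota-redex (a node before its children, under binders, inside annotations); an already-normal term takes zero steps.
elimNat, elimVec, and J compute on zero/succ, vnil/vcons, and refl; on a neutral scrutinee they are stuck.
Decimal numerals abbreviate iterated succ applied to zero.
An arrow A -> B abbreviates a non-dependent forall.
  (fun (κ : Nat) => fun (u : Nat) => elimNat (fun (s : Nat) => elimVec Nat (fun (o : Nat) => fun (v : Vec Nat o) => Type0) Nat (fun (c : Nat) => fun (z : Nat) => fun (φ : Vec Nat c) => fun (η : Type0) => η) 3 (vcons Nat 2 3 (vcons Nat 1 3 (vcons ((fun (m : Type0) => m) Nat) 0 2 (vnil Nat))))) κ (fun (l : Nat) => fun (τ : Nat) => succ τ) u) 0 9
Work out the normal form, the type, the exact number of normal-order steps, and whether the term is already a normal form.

resulting normal form:
  9
the term's type:
  Nat
steps to reach normal form (normal order): 30
term was already normal: no
first contracted redex: a beta-redex


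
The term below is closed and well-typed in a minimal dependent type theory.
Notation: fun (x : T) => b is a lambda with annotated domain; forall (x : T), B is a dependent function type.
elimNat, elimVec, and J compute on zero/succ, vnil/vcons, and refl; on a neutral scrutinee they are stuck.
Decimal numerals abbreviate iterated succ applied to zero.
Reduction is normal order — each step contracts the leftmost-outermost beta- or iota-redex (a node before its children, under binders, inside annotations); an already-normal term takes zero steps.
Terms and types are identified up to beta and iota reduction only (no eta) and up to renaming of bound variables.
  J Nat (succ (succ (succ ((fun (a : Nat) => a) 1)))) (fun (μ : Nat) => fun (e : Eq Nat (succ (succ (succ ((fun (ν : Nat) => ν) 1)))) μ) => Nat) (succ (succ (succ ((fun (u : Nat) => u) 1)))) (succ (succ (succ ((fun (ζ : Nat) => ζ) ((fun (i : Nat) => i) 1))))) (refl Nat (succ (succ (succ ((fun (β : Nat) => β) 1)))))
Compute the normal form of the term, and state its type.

resulting normal form:
  4
the term's type:
  Nat


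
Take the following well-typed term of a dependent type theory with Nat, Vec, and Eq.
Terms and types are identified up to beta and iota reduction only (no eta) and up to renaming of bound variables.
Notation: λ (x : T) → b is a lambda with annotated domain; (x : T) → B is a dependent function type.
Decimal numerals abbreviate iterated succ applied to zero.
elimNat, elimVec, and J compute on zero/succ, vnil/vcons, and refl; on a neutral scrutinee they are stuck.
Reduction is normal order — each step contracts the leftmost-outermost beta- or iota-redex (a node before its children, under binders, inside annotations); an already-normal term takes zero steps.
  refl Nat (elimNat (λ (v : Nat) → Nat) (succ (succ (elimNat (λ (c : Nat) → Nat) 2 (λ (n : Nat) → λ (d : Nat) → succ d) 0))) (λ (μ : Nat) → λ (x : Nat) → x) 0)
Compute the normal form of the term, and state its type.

normal form:
  refl Nat 4
type:
  Eq Nat 4 4
observation: reduction starts at an elimNat iota-redex, and 2 normal-order steps reach the normal form.


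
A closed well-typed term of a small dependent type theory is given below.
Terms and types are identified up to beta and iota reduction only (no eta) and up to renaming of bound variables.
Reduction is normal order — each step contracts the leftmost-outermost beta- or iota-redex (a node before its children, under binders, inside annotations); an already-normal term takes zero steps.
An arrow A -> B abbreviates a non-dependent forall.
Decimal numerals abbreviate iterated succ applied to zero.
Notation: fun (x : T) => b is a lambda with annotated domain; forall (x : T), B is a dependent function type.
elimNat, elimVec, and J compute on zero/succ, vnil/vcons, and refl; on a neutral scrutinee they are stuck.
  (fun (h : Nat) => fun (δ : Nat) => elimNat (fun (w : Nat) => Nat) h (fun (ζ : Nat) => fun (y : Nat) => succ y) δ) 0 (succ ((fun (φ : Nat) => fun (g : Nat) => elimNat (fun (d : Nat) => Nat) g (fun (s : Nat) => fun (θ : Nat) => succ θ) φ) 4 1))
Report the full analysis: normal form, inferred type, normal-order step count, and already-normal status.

reduced normal form:
  6
the term's type:
  Nat
normal-order step count: 36
started in normal form: no
first contracted redex: a beta-redex


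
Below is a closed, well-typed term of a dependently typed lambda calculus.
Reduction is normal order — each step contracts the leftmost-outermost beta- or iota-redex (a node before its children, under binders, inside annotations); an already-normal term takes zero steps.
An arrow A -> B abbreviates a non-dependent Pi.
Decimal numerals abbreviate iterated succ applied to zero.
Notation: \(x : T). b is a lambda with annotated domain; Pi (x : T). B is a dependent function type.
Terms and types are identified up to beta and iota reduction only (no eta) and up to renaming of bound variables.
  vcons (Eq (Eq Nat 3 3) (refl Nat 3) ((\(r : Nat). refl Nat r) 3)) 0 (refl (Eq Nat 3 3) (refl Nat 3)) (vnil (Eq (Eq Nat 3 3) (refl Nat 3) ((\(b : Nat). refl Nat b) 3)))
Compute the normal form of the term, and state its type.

reduced normal form:
  vcons (Eq (Eq Nat 3 3) (refl Nat 3) (refl Nat 3)) 0 (refl (Eq Nat 3 3) (refl Nat 3)) (vnil (Eq (Eq Nat 3 3) (refl Nat 3) (refl Nat 3)))
the term's type:
  Vec (Eq (Eq Nat 3 3) (refl Nat 3) (refl Nat 3)) 1
observation: the term reaches its normal form after 2 normal-order steps.


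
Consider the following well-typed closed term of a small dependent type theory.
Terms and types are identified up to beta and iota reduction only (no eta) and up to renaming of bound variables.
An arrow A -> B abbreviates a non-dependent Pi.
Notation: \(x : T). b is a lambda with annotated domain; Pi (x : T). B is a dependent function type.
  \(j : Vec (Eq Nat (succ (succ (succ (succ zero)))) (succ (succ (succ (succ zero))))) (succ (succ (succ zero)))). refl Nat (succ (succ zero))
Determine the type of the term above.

type:
  Vec (Eq Nat (succ (succ (succ (succ zero)))) (succ (succ (succ (succ zero))))) (succ (succ (succ zero))) -> Eq Nat (succ (succ zero)) (succ (succ zero))


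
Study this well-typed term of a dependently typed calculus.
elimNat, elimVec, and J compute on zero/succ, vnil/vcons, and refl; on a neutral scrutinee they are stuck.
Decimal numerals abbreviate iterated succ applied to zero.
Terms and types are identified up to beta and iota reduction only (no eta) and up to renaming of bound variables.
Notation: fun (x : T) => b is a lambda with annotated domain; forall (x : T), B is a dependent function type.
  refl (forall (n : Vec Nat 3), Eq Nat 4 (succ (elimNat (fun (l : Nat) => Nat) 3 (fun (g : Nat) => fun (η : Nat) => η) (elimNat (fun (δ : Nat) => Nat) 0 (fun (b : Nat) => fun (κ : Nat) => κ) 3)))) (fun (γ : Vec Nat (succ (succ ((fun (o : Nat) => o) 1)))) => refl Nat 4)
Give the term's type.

type:
  Eq (forall (n : Vec Nat 3), Eq Nat 4 4) (fun (l : Vec Nat 3) => refl Nat 4) (fun (g : Vec Nat 3) => refl Nat 4)


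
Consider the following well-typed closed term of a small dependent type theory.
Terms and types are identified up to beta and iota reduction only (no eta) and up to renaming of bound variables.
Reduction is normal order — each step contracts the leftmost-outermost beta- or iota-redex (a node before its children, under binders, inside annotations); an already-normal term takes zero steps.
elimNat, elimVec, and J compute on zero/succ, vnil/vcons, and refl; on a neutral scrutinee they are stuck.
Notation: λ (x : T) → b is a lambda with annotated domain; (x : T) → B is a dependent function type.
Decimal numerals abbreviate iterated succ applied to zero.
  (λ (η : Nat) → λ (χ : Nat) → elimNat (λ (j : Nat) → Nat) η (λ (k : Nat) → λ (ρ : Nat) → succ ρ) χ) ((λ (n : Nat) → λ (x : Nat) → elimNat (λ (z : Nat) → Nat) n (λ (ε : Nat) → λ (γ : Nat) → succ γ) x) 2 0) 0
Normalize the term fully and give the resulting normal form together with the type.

resulting normal form:
  2
inferred type:
  Nat


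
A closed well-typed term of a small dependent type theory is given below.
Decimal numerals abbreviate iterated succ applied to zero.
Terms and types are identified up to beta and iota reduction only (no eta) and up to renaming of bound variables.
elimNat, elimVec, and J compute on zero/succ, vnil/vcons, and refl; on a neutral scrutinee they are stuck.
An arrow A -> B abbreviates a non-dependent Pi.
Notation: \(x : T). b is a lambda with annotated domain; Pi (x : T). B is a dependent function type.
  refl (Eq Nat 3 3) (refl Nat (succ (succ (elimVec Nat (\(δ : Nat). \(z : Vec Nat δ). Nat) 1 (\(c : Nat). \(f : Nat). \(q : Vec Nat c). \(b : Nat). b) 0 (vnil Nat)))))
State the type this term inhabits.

type:
  Eq (Eq Nat 3 3) (refl Nat 3) (refl Nat 3)


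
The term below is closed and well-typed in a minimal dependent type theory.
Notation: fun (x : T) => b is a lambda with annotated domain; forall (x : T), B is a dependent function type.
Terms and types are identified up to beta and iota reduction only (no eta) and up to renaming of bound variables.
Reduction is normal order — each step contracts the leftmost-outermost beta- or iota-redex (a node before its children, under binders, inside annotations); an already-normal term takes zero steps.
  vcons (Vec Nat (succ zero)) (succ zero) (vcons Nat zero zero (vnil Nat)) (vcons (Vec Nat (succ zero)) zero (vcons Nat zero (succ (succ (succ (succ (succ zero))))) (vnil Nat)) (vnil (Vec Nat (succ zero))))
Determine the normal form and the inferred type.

normal form:
  vcons (Vec Nat (succ zero)) (succ zero) (vcons Nat zero zero (vnil Nat)) (vcons (Vec Nat (succ zero)) zero (vcons Nat zero (succ (succ (succ (succ (succ zero))))) (vnil Nat)) (vnil (Vec Nat (succ zero))))
type:
  Vec (Vec Nat (succ zero)) (succ (succ zero))
observation: the term is already in normal form.


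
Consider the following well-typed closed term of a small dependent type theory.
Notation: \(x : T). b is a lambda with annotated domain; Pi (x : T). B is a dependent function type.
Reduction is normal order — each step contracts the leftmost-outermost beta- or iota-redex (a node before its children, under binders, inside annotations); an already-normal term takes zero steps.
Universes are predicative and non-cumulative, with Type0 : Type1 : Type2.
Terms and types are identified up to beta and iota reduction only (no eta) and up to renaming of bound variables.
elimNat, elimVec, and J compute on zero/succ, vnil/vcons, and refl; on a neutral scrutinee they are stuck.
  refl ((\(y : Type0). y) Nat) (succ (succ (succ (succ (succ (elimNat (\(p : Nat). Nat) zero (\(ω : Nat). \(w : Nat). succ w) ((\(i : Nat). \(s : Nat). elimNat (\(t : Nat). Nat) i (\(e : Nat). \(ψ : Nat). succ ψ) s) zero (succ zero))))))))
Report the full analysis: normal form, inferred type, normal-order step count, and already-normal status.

resulting normal form:
  refl Nat (succ (succ (succ (succ (succ (succ zero))))))
inferred type:
  Eq Nat (succ (succ (succ (succ (succ (succ zero)))))) (succ (succ (succ (succ (succ (succ zero))))))
reduction steps (normal order): 11
started in normal form: no
first redex: a beta-redex


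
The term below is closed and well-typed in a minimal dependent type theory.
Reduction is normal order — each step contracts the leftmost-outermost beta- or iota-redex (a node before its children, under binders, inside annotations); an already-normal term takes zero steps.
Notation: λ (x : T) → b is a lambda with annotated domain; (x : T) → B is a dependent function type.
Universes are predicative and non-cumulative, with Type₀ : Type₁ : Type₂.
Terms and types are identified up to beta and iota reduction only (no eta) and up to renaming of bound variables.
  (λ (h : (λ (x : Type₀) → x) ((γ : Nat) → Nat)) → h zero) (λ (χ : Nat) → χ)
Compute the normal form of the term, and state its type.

reduced normal form:
  zero
type:
  Nat
observation: reduction starts at a beta-redex, and 2 normal-order steps reach the normal form.


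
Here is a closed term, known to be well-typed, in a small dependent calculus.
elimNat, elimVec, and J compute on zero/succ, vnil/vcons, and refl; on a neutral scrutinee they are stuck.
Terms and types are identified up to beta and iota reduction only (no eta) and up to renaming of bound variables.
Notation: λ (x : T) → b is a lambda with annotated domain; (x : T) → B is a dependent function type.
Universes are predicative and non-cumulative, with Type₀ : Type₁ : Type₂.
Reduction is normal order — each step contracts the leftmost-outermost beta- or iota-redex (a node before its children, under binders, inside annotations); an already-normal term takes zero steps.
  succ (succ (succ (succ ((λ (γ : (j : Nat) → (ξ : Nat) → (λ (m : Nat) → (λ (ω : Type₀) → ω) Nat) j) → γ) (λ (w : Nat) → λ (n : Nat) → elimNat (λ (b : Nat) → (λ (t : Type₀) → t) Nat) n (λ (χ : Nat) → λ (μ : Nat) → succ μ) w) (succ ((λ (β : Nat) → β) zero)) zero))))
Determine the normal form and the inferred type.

resulting normal form:
  succ (succ (succ (succ (succ zero))))
the term's type:
  Nat


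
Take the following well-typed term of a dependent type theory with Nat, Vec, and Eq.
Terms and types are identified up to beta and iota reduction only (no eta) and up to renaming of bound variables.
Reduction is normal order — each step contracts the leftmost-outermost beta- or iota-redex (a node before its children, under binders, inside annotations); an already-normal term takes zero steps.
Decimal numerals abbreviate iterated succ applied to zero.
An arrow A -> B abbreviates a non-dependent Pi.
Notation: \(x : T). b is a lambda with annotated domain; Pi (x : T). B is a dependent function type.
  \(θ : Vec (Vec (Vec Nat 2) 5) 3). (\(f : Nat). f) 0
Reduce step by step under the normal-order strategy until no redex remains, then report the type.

normal-order reduction:
  \(θ : Vec (Vec (Vec Nat 2) 5) 3). (\(f : Nat). f) 0
  ~> \(θ : Vec (Vec (Vec Nat 2) 5) 3). 0
type:
  Vec (Vec (Vec Nat 2) 5) 3 -> Nat


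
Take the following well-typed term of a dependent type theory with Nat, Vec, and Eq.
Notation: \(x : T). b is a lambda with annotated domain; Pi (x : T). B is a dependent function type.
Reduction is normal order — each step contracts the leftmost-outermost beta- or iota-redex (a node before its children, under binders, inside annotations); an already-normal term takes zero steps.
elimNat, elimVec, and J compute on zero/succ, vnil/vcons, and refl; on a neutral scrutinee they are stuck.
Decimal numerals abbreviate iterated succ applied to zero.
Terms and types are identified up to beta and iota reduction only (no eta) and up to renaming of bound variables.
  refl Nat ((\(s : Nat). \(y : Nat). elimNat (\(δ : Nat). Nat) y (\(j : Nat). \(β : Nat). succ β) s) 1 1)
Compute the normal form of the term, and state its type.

normal form:
  refl Nat 2
type:
  Eq Nat 2 2


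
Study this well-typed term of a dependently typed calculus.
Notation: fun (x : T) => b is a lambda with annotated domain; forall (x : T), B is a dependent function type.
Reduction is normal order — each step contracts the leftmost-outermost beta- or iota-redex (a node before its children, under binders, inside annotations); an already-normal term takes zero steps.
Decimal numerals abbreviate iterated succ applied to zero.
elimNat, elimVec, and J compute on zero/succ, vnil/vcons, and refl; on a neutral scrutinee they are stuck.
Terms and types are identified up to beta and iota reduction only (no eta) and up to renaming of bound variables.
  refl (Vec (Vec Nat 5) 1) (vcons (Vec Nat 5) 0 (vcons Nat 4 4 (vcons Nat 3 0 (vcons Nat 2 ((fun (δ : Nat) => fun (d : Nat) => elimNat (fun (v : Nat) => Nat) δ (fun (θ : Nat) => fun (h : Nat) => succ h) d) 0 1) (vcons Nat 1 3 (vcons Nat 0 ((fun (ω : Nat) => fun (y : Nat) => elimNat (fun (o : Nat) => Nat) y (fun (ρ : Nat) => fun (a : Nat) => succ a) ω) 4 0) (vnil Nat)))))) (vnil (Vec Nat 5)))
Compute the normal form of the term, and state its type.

reduced normal form:
  refl (Vec (Vec Nat 5) 1) (vcons (Vec Nat 5) 0 (vcons Nat 4 4 (vcons Nat 3 0 (vcons Nat 2 1 (vcons Nat 1 3 (vcons Nat 0 4 (vnil Nat)))))) (vnil (Vec Nat 5)))
type:
  Eq (Vec (Vec Nat 5) 1) (vcons (Vec Nat 5) 0 (vcons Nat 4 4 (vcons Nat 3 0 (vcons Nat 2 1 (vcons Nat 1 3 (vcons Nat 0 4 (vnil Nat)))))) (vnil (Vec Nat 5))) (vcons (Vec Nat 5) 0 (vcons Nat 4 4 (vcons Nat 3 0 (vcons Nat 2 1 (vcons Nat 1 3 (vcons Nat 0 4 (vnil Nat)))))) (vnil (Vec Nat 5)))
observation: 21 normal-order steps normalize the term, beginning with a beta-redex.


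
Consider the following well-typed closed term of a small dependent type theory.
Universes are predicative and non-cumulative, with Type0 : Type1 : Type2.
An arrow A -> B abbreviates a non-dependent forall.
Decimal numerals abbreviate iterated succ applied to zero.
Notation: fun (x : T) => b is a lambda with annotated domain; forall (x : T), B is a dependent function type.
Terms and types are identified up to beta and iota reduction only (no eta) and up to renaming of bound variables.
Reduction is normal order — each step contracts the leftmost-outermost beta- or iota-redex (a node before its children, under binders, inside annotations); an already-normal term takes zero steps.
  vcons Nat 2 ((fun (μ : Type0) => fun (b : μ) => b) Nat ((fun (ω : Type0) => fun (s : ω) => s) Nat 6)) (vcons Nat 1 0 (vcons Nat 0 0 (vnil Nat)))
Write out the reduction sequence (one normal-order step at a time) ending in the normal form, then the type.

normal-order reduction sequence:
  vcons Nat 2 ((fun (μ : Type0) => fun (b : μ) => b) Nat ((fun (ω : Type0) => fun (s : ω) => s) Nat 6)) (vcons Nat 1 0 (vcons Nat 0 0 (vnil Nat)))
  ~> vcons Nat 2 ((fun (μ : Nat) => μ) ((fun (b : Type0) => fun (ω : b) => ω) Nat 6)) (vcons Nat 1 0 (vcons Nat 0 0 (vnil Nat)))
  ~> vcons Nat 2 ((fun (μ : Type0) => fun (b : μ) => b) Nat 6) (vcons Nat 1 0 (vcons Nat 0 0 (vnil Nat)))
  ~> vcons Nat 2 ((fun (μ : Nat) => μ) 6) (vcons Nat 1 0 (vcons Nat 0 0 (vnil Nat)))
  ~> vcons Nat 2 6 (vcons Nat 1 0 (vcons Nat 0 0 (vnil Nat)))
the term's type:
  Vec Nat 3


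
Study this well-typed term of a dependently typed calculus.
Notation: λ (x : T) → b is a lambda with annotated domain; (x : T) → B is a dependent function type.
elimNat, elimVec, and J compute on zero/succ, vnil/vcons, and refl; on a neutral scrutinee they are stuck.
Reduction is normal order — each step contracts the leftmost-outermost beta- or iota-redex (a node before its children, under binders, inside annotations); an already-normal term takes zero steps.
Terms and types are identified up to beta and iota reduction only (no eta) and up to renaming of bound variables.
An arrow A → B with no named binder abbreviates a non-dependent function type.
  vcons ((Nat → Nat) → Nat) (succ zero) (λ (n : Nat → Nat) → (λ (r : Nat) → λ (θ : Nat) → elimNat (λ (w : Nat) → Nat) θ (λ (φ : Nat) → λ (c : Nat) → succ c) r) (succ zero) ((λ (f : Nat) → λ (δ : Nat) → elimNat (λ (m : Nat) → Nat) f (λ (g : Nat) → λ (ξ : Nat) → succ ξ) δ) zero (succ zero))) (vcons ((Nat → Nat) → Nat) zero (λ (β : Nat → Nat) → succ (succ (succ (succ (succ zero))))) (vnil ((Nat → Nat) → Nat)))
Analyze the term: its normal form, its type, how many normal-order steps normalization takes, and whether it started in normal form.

reduced normal form:
  vcons ((Nat → Nat) → Nat) (succ zero) (λ (n : Nat → Nat) → succ (succ zero)) (vcons ((Nat → Nat) → Nat) zero (λ (r : Nat → Nat) → succ (succ (succ (succ (succ zero))))) (vnil ((Nat → Nat) → Nat)))
the term's type:
  Vec ((Nat → Nat) → Nat) (succ (succ zero))
reduction steps (normal order): 12
already normal: no
first contracted redex: a beta-redex


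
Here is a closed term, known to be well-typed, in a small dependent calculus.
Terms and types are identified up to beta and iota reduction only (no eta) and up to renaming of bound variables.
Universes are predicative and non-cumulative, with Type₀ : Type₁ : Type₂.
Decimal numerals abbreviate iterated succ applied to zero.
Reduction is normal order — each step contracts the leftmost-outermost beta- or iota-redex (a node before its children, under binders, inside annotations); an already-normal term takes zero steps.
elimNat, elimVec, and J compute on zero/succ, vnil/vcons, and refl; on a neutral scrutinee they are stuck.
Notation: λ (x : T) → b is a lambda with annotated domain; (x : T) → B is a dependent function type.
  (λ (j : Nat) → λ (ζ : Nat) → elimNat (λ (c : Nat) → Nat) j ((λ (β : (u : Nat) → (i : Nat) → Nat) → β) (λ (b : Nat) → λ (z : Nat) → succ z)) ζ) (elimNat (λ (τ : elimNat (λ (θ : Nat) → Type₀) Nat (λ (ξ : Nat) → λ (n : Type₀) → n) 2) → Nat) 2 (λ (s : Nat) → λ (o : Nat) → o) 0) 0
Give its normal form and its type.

normal form:
  2
the term's type:
  Nat


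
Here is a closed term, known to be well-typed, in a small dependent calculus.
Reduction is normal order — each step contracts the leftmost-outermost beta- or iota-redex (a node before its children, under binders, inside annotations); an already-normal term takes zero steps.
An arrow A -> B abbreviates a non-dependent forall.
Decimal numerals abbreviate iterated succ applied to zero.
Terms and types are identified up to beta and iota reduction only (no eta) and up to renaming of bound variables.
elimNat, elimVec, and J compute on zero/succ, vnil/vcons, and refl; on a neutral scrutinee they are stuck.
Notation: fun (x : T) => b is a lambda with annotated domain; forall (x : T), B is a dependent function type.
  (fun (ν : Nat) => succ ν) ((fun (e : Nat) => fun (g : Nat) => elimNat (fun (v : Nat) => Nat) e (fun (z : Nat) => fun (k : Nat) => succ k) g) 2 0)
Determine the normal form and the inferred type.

normal form:
  3
inferred type:
  Nat


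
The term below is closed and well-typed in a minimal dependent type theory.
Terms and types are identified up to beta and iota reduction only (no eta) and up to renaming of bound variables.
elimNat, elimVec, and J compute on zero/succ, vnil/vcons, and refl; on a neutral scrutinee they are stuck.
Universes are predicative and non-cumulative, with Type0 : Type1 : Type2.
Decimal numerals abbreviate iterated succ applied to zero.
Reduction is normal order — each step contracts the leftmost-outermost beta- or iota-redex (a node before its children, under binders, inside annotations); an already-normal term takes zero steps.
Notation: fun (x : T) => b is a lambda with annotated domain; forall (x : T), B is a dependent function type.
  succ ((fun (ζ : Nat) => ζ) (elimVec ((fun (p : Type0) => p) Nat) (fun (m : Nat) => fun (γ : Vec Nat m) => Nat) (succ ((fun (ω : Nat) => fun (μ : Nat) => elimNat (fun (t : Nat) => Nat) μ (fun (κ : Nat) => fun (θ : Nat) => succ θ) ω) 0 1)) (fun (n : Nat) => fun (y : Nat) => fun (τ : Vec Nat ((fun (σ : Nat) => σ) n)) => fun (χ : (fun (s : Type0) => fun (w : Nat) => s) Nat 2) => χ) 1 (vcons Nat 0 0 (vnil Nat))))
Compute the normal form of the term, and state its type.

resulting normal form:
  3
inferred type:
  Nat


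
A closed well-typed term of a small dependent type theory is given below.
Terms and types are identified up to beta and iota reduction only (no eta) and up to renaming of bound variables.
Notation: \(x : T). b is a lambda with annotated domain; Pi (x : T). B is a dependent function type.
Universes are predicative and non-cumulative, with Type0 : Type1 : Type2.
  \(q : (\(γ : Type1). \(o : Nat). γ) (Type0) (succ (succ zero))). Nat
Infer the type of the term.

inferred type:
  Pi (q : Type0). Type0


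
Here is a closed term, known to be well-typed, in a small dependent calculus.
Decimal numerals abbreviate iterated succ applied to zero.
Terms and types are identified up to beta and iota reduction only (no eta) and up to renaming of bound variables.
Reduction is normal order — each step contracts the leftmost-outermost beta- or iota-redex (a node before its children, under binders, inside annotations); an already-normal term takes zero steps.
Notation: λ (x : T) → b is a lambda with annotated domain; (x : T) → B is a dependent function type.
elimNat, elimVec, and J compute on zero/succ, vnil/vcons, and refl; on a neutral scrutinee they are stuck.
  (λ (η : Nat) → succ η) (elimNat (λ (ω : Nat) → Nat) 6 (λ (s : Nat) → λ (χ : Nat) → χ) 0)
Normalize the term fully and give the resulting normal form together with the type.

resulting normal form:
  7
inferred type:
  Nat
observation: normalization takes exactly 2 steps under the normal-order strategy.


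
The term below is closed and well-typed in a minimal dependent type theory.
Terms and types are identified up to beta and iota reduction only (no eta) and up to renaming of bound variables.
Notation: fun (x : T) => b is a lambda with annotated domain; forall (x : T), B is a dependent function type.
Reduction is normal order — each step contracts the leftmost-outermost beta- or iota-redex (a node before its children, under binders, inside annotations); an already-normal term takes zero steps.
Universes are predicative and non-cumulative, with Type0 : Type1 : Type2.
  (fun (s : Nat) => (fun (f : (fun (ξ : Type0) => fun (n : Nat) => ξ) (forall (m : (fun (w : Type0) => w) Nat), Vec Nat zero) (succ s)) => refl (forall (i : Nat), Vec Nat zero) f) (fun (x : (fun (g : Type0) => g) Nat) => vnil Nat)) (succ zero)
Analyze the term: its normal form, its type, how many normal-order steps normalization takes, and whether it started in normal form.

resulting normal form:
  refl (forall (s : Nat), Vec Nat zero) (fun (f : Nat) => vnil Nat)
inferred type:
  Eq (forall (s : Nat), Vec Nat zero) (fun (f : Nat) => vnil Nat) (fun (ξ : Nat) => vnil Nat)
normal-order step count: 3
started in normal form: no
first contracted redex: a beta-redex


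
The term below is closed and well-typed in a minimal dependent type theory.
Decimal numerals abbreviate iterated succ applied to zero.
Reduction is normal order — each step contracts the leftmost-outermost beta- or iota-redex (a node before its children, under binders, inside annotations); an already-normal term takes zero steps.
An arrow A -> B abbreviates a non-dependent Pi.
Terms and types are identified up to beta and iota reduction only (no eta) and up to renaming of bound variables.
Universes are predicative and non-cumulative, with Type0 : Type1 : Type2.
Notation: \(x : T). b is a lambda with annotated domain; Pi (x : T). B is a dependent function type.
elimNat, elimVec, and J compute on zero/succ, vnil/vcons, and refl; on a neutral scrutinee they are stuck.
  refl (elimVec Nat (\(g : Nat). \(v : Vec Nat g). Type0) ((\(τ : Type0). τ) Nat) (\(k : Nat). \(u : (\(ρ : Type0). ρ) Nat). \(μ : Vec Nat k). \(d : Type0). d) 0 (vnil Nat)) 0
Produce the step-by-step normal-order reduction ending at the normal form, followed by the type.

normal-order reduction:
  refl (elimVec Nat (\(g : Nat). \(v : Vec Nat g). Type0) ((\(τ : Type0). τ) Nat) (\(k : Nat). \(u : (\(ρ : Type0). ρ) Nat). \(μ : Vec Nat k). \(d : Type0). d) 0 (vnil Nat)) 0
  ~> refl ((\(g : Type0). g) Nat) 0
  ~> refl Nat 0
the term's type:
  Eq Nat 0 0


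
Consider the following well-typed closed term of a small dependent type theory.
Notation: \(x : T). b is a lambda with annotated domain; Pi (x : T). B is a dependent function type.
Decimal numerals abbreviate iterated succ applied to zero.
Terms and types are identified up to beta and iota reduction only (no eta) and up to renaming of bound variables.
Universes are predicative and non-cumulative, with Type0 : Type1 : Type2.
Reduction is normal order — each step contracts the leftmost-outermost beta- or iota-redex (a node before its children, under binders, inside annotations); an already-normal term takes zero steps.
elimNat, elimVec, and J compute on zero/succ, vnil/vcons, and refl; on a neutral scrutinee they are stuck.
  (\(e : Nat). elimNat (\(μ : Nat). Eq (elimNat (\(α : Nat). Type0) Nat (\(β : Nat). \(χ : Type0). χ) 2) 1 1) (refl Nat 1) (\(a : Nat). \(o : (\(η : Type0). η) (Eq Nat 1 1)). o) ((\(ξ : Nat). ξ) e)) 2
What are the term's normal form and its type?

resulting normal form:
  refl Nat 1
type:
  Eq Nat 1 1
observation: the first redex contracted is a beta-redex; the normal form is reached in 17 normal-order steps.


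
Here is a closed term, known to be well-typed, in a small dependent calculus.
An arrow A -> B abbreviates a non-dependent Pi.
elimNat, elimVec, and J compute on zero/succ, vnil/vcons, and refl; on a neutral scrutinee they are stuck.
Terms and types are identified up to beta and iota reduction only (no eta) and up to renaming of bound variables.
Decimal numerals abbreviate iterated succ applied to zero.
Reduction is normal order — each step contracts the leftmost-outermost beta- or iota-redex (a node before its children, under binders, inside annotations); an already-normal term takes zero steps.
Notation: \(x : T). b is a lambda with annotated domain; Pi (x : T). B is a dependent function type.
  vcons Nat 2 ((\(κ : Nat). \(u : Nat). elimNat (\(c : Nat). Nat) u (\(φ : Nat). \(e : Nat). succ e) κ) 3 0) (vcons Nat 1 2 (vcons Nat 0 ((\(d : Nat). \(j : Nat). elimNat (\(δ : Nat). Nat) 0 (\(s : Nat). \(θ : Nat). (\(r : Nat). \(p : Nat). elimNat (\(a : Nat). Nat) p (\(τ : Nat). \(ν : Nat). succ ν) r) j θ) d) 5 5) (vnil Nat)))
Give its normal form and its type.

normal form:
  vcons Nat 2 3 (vcons Nat 1 2 (vcons Nat 0 25 (vnil Nat)))
type:
  Vec Nat 3


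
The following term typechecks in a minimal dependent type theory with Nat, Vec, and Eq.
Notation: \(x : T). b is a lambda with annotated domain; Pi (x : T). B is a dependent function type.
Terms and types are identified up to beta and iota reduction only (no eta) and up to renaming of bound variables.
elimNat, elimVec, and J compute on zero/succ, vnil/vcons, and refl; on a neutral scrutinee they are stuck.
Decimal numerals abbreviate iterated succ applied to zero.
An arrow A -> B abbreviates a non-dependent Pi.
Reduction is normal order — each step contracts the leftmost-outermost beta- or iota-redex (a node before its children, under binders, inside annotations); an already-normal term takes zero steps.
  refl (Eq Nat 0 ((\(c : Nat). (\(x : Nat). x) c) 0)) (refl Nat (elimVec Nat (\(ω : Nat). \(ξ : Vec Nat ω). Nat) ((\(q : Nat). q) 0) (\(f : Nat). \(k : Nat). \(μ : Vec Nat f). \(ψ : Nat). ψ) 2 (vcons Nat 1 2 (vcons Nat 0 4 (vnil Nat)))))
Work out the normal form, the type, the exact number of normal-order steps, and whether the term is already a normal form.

normal form:
  refl (Eq Nat 0 0) (refl Nat 0)
the term's type:
  Eq (Eq Nat 0 0) (refl Nat 0) (refl Nat 0)
reduction steps (normal order): 14
term was already normal: no
first redex: a beta-redex


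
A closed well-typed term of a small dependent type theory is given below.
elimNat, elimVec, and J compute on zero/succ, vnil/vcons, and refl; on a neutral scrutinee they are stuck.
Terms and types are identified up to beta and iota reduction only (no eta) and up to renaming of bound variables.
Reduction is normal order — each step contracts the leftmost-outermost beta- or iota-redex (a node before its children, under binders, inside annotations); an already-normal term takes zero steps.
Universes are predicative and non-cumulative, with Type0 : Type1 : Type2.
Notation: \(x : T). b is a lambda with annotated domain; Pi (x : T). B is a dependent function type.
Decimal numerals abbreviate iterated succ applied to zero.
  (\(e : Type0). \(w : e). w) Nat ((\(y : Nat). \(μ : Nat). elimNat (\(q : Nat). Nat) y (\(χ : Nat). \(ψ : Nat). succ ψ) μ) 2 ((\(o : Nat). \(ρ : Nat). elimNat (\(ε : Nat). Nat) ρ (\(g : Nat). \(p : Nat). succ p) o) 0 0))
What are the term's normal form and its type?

resulting normal form:
  2
the term's type:
  Nat


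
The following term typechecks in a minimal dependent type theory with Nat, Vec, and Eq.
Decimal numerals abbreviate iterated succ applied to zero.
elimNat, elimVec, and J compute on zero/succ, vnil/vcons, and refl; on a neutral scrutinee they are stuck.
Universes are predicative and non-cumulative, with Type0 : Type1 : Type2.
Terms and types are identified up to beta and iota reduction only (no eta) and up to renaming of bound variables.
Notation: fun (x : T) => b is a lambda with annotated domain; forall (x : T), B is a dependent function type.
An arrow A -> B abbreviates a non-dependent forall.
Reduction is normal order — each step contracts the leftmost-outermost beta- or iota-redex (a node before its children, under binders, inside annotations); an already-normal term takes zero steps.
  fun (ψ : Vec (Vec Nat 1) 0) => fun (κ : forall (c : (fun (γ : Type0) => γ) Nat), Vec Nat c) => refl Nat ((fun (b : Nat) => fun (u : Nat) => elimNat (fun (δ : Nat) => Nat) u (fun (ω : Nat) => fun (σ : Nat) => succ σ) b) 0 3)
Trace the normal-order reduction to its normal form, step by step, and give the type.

normal-order reduction sequence:
  fun (ψ : Vec (Vec Nat 1) 0) => fun (κ : forall (c : (fun (γ : Type0) => γ) Nat), Vec Nat c) => refl Nat ((fun (b : Nat) => fun (u : Nat) => elimNat (fun (δ : Nat) => Nat) u (fun (ω : Nat) => fun (σ : Nat) => succ σ) b) 0 3)
  ~> fun (ψ : Vec (Vec Nat 1) 0) => fun (κ : forall (c : Nat), Vec Nat c) => refl Nat ((fun (γ : Nat) => fun (b : Nat) => elimNat (fun (u : Nat) => Nat) b (fun (δ : Nat) => fun (ω : Nat) => succ ω) γ) 0 3)
  ~> fun (ψ : Vec (Vec Nat 1) 0) => fun (κ : forall (c : Nat), Vec Nat c) => refl Nat ((fun (γ : Nat) => elimNat (fun (b : Nat) => Nat) γ (fun (u : Nat) => fun (δ : Nat) => succ δ) 0) 3)
  ~> fun (ψ : Vec (Vec Nat 1) 0) => fun (κ : forall (c : Nat), Vec Nat c) => refl Nat (elimNat (fun (γ : Nat) => Nat) 3 (fun (b : Nat) => fun (u : Nat) => succ u) 0)
  ~> fun (ψ : Vec (Vec Nat 1) 0) => fun (κ : forall (c : Nat), Vec Nat c) => refl Nat 3
inferred type:
  Vec (Vec Nat 1) 0 -> (forall (ψ : Nat), Vec Nat ψ) -> Eq Nat 3 3


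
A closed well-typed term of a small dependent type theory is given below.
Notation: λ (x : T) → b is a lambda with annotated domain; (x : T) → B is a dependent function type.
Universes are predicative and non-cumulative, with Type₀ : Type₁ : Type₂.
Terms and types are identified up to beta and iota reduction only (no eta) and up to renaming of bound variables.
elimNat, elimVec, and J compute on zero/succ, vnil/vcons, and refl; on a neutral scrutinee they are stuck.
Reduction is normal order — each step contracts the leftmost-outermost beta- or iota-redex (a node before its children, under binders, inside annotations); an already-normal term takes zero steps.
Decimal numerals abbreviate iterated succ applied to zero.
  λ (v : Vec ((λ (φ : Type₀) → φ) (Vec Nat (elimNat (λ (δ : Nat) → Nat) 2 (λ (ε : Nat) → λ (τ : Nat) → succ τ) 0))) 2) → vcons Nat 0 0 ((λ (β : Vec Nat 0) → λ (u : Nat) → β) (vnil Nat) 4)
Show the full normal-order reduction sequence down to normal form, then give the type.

normal-order reduction sequence:
  λ (v : Vec ((λ (φ : Type₀) → φ) (Vec Nat (elimNat (λ (δ : Nat) → Nat) 2 (λ (ε : Nat) → λ (τ : Nat) → succ τ) 0))) 2) → vcons Nat 0 0 ((λ (β : Vec Nat 0) → λ (u : Nat) → β) (vnil Nat) 4)
  ~> λ (v : Vec (Vec Nat (elimNat (λ (φ : Nat) → Nat) 2 (λ (δ : Nat) → λ (ε : Nat) → succ ε) 0)) 2) → vcons Nat 0 0 ((λ (τ : Vec Nat 0) → λ (β : Nat) → τ) (vnil Nat) 4)
  ~> λ (v : Vec (Vec Nat 2) 2) → vcons Nat 0 0 ((λ (φ : Vec Nat 0) → λ (δ : Nat) → φ) (vnil Nat) 4)
  ~> λ (v : Vec (Vec Nat 2) 2) → vcons Nat 0 0 ((λ (φ : Nat) → vnil Nat) 4)
  ~> λ (v : Vec (Vec Nat 2) 2) → vcons Nat 0 0 (vnil Nat)
the term's type:
  (v : Vec (Vec Nat 2) 2) → Vec Nat 1


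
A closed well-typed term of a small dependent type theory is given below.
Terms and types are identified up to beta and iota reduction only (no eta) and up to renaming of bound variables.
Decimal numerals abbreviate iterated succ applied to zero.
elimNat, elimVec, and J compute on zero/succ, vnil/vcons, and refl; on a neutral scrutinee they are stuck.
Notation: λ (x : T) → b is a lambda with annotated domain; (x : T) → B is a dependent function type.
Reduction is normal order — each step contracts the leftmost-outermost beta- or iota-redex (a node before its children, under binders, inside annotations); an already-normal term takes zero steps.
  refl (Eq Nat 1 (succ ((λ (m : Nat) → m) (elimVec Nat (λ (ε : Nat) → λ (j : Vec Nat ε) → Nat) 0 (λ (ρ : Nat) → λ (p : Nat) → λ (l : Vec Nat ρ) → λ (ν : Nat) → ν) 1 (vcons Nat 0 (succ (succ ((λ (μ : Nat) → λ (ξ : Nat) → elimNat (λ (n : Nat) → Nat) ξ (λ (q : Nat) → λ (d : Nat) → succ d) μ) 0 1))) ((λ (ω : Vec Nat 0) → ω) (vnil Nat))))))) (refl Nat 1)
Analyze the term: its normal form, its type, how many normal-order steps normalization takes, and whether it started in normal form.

normal form:
  refl (Eq Nat 1 1) (refl Nat 1)
inferred type:
  Eq (Eq Nat 1 1) (refl Nat 1) (refl Nat 1)
steps to reach normal form (normal order): 8
started in normal form: no
first contracted redex: a beta-redex


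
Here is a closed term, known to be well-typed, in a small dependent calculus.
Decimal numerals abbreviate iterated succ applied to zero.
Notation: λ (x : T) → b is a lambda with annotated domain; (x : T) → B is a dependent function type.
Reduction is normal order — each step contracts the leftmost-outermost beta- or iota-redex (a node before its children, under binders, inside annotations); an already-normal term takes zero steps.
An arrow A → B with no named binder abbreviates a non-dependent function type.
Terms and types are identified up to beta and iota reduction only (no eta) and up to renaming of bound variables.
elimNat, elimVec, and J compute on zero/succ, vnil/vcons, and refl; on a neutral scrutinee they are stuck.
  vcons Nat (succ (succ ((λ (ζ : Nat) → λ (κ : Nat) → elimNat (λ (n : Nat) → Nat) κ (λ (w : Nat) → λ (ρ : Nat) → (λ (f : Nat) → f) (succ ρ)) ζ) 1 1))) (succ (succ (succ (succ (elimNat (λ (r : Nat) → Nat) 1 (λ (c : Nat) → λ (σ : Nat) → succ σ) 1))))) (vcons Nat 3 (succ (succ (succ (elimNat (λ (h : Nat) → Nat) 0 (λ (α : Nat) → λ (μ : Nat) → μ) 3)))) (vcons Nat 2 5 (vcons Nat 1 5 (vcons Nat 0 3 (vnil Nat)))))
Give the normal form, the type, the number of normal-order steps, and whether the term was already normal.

normal form:
  vcons Nat 4 6 (vcons Nat 3 3 (vcons Nat 2 5 (vcons Nat 1 5 (vcons Nat 0 3 (vnil Nat)))))
type:
  Vec Nat 5
normal-order step count: 21
term was already normal: no
first redex: a beta-redex
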